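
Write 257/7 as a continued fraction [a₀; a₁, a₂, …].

257 ÷ 7 → quotient 36, remainder 5
7 ÷ 5 → quotient 1, remainder 2
5 ÷ 2 → quotient 2, remainder 1
2 ÷ 1 → quotient 2, remainder 0

[36; 1, 2, 2]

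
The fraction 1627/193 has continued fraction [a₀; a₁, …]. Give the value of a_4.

Run the Euclidean algorithm, recording each quotient:
1627 = 8·193 + 83, so a_0 = 8
193 = 2·83 + 27, so a_1 = 2
83 = 3·27 + 2, so a_2 = 3
27 = 13·2 + 1, so a_3 = 13
2 = 2·1 + 0, so a_4 = 2

2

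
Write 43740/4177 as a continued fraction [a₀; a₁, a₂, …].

[10; 2, 8, 3, 4, 1, 14]

43740 = 10·4177 + 1970, so a_0 = 10
4177 = 2·1970 + 237, so a_1 = 2
1970 = 8·237 + 74, so a_2 = 8
237 = 3·74 + 15, so a_3 = 3
74 = 4·15 + 14, so a_4 = 4
15 = 1·14 + 1, so a_5 = 1
14 = 14·1 + 0, so a_6 = 14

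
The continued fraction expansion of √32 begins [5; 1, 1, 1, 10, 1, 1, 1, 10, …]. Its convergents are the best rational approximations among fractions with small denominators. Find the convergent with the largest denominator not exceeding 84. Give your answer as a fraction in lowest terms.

a_0 = 5: 5/1  (≤ bound)
a_1 = 1: 6/1  (≤ bound)
a_2 = 1: 11/2  (≤ bound)
a_3 = 1: 17/3  (≤ bound)
a_4 = 10: 181/32  (≤ bound)
a_5 = 1: 198/35  (≤ bound)
a_6 = 1: 379/67  (≤ bound)
a_7 = 1: 577/102  (> 84, stop)

379/67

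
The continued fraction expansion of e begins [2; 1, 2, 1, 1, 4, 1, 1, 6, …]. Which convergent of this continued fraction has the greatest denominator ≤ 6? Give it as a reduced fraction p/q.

List convergents until the denominator exceeds the bound:
a_0 = 2: 2/1  (≤ bound)
a_1 = 1: 3/1  (≤ bound)
a_2 = 2: 8/3  (≤ bound)
a_3 = 1: 11/4  (≤ bound)
a_4 = 1: 19/7  (> 6, stop)

11/4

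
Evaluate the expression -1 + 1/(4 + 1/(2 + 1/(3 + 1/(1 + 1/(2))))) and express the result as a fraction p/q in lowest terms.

-86/111

Starting at the tail and folding back:
Start with 2.
1 + 1/(2/1) = 1 + 1/2 = 3/2
3 + 1/(3/2) = 3 + 2/3 = 11/3
2 + 1/(11/3) = 2 + 3/11 = 25/11
4 + 1/(25/11) = 4 + 11/25 = 111/25
-1 + 1/(111/25) = -1 + 25/111 = -86/111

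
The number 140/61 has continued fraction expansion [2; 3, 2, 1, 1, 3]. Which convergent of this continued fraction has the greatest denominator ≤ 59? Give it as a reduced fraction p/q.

List convergents until the denominator exceeds the bound:
a_0 = 2: 2/1  (≤ bound)
a_1 = 3: 7/3  (≤ bound)
a_2 = 2: 16/7  (≤ bound)
a_3 = 1: 23/10  (≤ bound)
a_4 = 1: 39/17  (≤ bound)
a_5 = 3: 140/61  (> 59, stop)

39/17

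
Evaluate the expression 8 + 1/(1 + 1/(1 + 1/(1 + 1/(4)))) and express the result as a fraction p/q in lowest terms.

Start with 4.
1 + 1/(4/1) = 1 + 1/4 = 5/4
1 + 1/(5/4) = 1 + 4/5 = 9/5
1 + 1/(9/5) = 1 + 5/9 = 14/9
8 + 1/(14/9) = 8 + 9/14 = 121/14

121/14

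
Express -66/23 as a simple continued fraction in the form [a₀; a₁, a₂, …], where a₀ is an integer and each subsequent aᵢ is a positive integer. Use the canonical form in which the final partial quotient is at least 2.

[-3; 7, 1, 2]

-66 ÷ 23 → quotient -3, remainder 3
23 ÷ 3 → quotient 7, remainder 2
3 ÷ 2 → quotient 1, remainder 1
2 ÷ 1 → quotient 2, remainder 0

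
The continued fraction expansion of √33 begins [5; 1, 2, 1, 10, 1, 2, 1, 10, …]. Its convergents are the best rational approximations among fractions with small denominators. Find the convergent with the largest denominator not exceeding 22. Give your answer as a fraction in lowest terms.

List convergents until the denominator exceeds the bound:
a_0 = 5: 5/1  (≤ bound)
a_1 = 1: 6/1  (≤ bound)
a_2 = 2: 17/3  (≤ bound)
a_3 = 1: 23/4  (≤ bound)
a_4 = 10: 247/43  (> 22, stop)

23/4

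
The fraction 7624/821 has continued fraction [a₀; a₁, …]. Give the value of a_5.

2

Repeatedly divide and take the remainder:
7624 = 9·821 + 235, so a_0 = 9
821 = 3·235 + 116, so a_1 = 3
235 = 2·116 + 3, so a_2 = 2
116 = 38·3 + 2, so a_3 = 38
3 = 1·2 + 1, so a_4 = 1
2 = 2·1 + 0, so a_5 = 2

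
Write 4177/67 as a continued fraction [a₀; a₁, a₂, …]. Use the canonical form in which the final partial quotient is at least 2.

Run the Euclidean algorithm, recording each quotient:
⌊4177/67⌋ = 62, remainder 23
⌊67/23⌋ = 2, remainder 21
⌊23/21⌋ = 1, remainder 2
⌊21/2⌋ = 10, remainder 1
⌊2/1⌋ = 2, remainder 0

[62; 2, 1, 10, 2]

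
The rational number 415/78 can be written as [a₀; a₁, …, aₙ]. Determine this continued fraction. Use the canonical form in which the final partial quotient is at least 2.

415 = 5·78 + 25, so a_0 = 5
78 = 3·25 + 3, so a_1 = 3
25 = 8·3 + 1, so a_2 = 8
3 = 3·1 + 0, so a_3 = 3

[5; 3, 8, 3]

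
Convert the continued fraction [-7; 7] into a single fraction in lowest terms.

-48/7

Compute successive convergents:
a_0 = -7: -7/1
a_1 = 7: -48/7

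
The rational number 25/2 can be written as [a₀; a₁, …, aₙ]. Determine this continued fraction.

[12; 2]

Run the Euclidean algorithm, recording each quotient:
25 ÷ 2 → quotient 12, remainder 1
2 ÷ 1 → quotient 2, remainder 0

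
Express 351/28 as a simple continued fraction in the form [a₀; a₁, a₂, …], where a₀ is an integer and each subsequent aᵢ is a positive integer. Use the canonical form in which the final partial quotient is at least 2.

[12; 1, 1, 6, 2]

⌊351/28⌋ = 12, remainder 15
⌊28/15⌋ = 1, remainder 13
⌊15/13⌋ = 1, remainder 2
⌊13/2⌋ = 6, remainder 1
⌊2/1⌋ = 2, remainder 0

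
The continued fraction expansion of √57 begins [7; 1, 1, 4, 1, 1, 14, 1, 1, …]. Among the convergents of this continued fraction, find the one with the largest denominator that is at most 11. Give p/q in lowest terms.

83/11

List convergents until the denominator exceeds the bound:
a_0 = 7: 7/1  (≤ bound)
a_1 = 1: 8/1  (≤ bound)
a_2 = 1: 15/2  (≤ bound)
a_3 = 4: 68/9  (≤ bound)
a_4 = 1: 83/11  (≤ bound)
a_5 = 1: 151/20  (> 11, stop)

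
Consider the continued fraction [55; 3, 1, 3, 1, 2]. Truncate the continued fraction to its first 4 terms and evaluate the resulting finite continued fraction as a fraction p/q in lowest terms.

Starting at the tail and folding back:
Start with 3.
1 + 1/(3/1) = 1 + 1/3 = 4/3
3 + 1/(4/3) = 3 + 3/4 = 15/4
55 + 1/(15/4) = 55 + 4/15 = 829/15

829/15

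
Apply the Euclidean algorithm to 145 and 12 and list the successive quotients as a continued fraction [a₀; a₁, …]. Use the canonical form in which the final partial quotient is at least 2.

[12; 12]

145 = 12·12 + 1, so a_0 = 12
12 = 12·1 + 0, so a_1 = 12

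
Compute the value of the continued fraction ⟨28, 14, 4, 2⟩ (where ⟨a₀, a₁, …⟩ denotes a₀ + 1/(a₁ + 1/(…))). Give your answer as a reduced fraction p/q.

3593/128

Use the convergent recurrence hₖ = aₖ·hₖ₋₁ + hₖ₋₂ (and likewise for the denominators kₖ):
a_0 = 28: 28/1
a_1 = 14: 393/14
a_2 = 4: 1600/57
a_3 = 2: 3593/128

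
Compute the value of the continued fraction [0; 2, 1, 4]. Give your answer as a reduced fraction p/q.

5/14

Start with 4.
1 + 1/(4/1) = 1 + 1/4 = 5/4
2 + 1/(5/4) = 2 + 4/5 = 14/5
0 + 1/(14/5) = 0 + 5/14 = 5/14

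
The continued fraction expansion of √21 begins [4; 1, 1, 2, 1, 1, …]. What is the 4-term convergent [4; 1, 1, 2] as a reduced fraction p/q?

23/5

Starting at the tail and folding back:
Start with 2.
1 + 1/(2/1) = 1 + 1/2 = 3/2
1 + 1/(3/2) = 1 + 2/3 = 5/3
4 + 1/(5/3) = 4 + 3/5 = 23/5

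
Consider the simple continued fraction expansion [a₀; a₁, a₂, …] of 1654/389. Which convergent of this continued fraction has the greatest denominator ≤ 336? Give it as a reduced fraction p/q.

557/131

a_0 = 4: 4/1  (≤ bound)
a_1 = 3: 13/3  (≤ bound)
a_2 = 1: 17/4  (≤ bound)
a_3 = 31: 540/127  (≤ bound)
a_4 = 1: 557/131  (≤ bound)
a_5 = 2: 1654/389  (> 336, stop)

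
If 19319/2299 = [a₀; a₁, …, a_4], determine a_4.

37

19319 ÷ 2299 → quotient 8, remainder 927
2299 ÷ 927 → quotient 2, remainder 445
927 ÷ 445 → quotient 2, remainder 37
445 ÷ 37 → quotient 12, remainder 1
37 ÷ 1 → quotient 37, remainder 0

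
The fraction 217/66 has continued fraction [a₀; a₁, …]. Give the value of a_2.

⌊217/66⌋ = 3, remainder 19
⌊66/19⌋ = 3, remainder 9
⌊19/9⌋ = 2, remainder 1

2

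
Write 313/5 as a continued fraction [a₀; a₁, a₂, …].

[62; 1, 1, 2]

⌊313/5⌋ = 62, remainder 3
⌊5/3⌋ = 1, remainder 2
⌊3/2⌋ = 1, remainder 1
⌊2/1⌋ = 2, remainder 0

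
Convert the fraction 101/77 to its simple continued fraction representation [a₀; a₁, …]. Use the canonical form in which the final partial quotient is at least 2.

Apply division with remainder until the remainder is 0:
101 ÷ 77 → quotient 1, remainder 24
77 ÷ 24 → quotient 3, remainder 5
24 ÷ 5 → quotient 4, remainder 4
5 ÷ 4 → quotient 1, remainder 1
4 ÷ 1 → quotient 4, remainder 0

[1; 3, 4, 1, 4]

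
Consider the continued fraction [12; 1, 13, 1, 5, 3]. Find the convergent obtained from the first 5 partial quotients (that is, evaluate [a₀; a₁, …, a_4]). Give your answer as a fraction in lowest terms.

1151/89

a_0 = 12: 12/1
a_1 = 1: 13/1
a_2 = 13: 181/14
a_3 = 1: 194/15
a_4 = 5: 1151/89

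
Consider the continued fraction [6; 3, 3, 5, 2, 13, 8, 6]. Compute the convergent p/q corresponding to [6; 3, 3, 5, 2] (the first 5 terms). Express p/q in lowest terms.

Use the convergent recurrence hₖ = aₖ·hₖ₋₁ + hₖ₋₂ (and likewise for the denominators kₖ):
a_0 = 6: 6/1
a_1 = 3: 19/3
a_2 = 3: 63/10
a_3 = 5: 334/53
a_4 = 2: 731/116

731/116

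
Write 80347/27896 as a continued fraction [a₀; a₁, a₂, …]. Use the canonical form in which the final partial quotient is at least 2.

[2; 1, 7, 2, 1, 6, 6, 27]

80347 = 2·27896 + 24555, so a_0 = 2
27896 = 1·24555 + 3341, so a_1 = 1
24555 = 7·3341 + 1168, so a_2 = 7
3341 = 2·1168 + 1005, so a_3 = 2
1168 = 1·1005 + 163, so a_4 = 1
1005 = 6·163 + 27, so a_5 = 6
163 = 6·27 + 1, so a_6 = 6
27 = 27·1 + 0, so a_7 = 27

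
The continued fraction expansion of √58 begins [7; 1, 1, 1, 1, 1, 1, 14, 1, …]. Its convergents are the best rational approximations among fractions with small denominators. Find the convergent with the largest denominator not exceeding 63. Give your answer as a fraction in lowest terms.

99/13

a_0 = 7: 7/1  (≤ bound)
a_1 = 1: 8/1  (≤ bound)
a_2 = 1: 15/2  (≤ bound)
a_3 = 1: 23/3  (≤ bound)
a_4 = 1: 38/5  (≤ bound)
a_5 = 1: 61/8  (≤ bound)
a_6 = 1: 99/13  (≤ bound)
a_7 = 14: 1447/190  (> 63, stop)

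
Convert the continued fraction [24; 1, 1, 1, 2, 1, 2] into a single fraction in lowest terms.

Start with 2.
1 + 1/(2/1) = 1 + 1/2 = 3/2
2 + 1/(3/2) = 2 + 2/3 = 8/3
1 + 1/(8/3) = 1 + 3/8 = 11/8
1 + 1/(11/8) = 1 + 8/11 = 19/11
1 + 1/(19/11) = 1 + 11/19 = 30/19
24 + 1/(30/19) = 24 + 19/30 = 739/30

739/30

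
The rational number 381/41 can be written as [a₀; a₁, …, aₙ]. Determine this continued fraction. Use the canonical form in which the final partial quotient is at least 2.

[9; 3, 2, 2, 2]

381 = 9·41 + 12, so a_0 = 9
41 = 3·12 + 5, so a_1 = 3
12 = 2·5 + 2, so a_2 = 2
5 = 2·2 + 1, so a_3 = 2
2 = 2·1 + 0, so a_4 = 2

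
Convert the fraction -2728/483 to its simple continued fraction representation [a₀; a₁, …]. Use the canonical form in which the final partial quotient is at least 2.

-2728 = -6·483 + 170, so a_0 = -6
483 = 2·170 + 143, so a_1 = 2
170 = 1·143 + 27, so a_2 = 1
143 = 5·27 + 8, so a_3 = 5
27 = 3·8 + 3, so a_4 = 3
8 = 2·3 + 2, so a_5 = 2
3 = 1·2 + 1, so a_6 = 1
2 = 2·1 + 0, so a_7 = 2

[-6; 2, 1, 5, 3, 2, 1, 2]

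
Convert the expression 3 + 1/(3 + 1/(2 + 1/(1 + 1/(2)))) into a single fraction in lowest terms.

Start with 2.
1 + 1/(2/1) = 1 + 1/2 = 3/2
2 + 1/(3/2) = 2 + 2/3 = 8/3
3 + 1/(8/3) = 3 + 3/8 = 27/8
3 + 1/(27/8) = 3 + 8/27 = 89/27

89/27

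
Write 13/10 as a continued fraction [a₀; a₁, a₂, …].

[1; 3, 3]

⌊13/10⌋ = 1, remainder 3
⌊10/3⌋ = 3, remainder 1
⌊3/1⌋ = 3, remainder 0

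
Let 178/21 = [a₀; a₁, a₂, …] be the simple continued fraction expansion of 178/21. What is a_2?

Apply division with remainder until the remainder is 0:
178 = 8·21 + 10, so a_0 = 8
21 = 2·10 + 1, so a_1 = 2
10 = 10·1 + 0, so a_2 = 10

10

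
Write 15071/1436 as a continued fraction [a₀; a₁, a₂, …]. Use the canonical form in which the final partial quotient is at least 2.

[10; 2, 50, 1, 3, 1, 2]

⌊15071/1436⌋ = 10, remainder 711
⌊1436/711⌋ = 2, remainder 14
⌊711/14⌋ = 50, remainder 11
⌊14/11⌋ = 1, remainder 3
⌊11/3⌋ = 3, remainder 2
⌊3/2⌋ = 1, remainder 1
⌊2/1⌋ = 2, remainder 0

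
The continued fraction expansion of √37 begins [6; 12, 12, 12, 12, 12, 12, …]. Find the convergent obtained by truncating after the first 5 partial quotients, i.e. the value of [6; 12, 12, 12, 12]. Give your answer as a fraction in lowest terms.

128766/21169

a_0 = 6: 6/1
a_1 = 12: 73/12
a_2 = 12: 882/145
a_3 = 12: 10657/1752
a_4 = 12: 128766/21169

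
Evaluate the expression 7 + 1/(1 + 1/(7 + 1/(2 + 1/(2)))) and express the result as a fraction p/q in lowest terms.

Work from the innermost term outward:
Start with 2.
2 + 1/(2/1) = 2 + 1/2 = 5/2
7 + 1/(5/2) = 7 + 2/5 = 37/5
1 + 1/(37/5) = 1 + 5/37 = 42/37
7 + 1/(42/37) = 7 + 37/42 = 331/42

331/42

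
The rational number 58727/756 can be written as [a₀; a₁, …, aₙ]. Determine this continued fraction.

[77; 1, 2, 7, 3, 3, 3]

Repeatedly divide and take the remainder:
58727 = 77·756 + 515, so a_0 = 77
756 = 1·515 + 241, so a_1 = 1
515 = 2·241 + 33, so a_2 = 2
241 = 7·33 + 10, so a_3 = 7
33 = 3·10 + 3, so a_4 = 3
10 = 3·3 + 1, so a_5 = 3
3 = 3·1 + 0, so a_6 = 3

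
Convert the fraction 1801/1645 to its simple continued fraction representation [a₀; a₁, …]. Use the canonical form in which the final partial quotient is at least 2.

Repeatedly divide and take the remainder:
1801 = 1·1645 + 156, so a_0 = 1
1645 = 10·156 + 85, so a_1 = 10
156 = 1·85 + 71, so a_2 = 1
85 = 1·71 + 14, so a_3 = 1
71 = 5·14 + 1, so a_4 = 5
14 = 14·1 + 0, so a_5 = 14

[1; 10, 1, 1, 5, 14]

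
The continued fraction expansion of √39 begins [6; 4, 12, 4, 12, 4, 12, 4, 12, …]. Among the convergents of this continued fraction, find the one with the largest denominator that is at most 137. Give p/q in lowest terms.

306/49

List convergents until the denominator exceeds the bound:
a_0 = 6: 6/1  (≤ bound)
a_1 = 4: 25/4  (≤ bound)
a_2 = 12: 306/49  (≤ bound)
a_3 = 4: 1249/200  (> 137, stop)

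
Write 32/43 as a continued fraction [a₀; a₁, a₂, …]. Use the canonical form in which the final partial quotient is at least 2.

[0; 1, 2, 1, 10]

Run the Euclidean algorithm, recording each quotient:
32 ÷ 43 → quotient 0, remainder 32
43 ÷ 32 → quotient 1, remainder 11
32 ÷ 11 → quotient 2, remainder 10
11 ÷ 10 → quotient 1, remainder 1
10 ÷ 1 → quotient 10, remainder 0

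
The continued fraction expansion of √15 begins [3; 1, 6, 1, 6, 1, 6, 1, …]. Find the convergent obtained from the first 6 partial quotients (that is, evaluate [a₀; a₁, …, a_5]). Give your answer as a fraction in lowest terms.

244/63

Work from the innermost term outward:
Start with 1.
6 + 1/(1/1) = 6 + 1/1 = 7/1
1 + 1/(7/1) = 1 + 1/7 = 8/7
6 + 1/(8/7) = 6 + 7/8 = 55/8
1 + 1/(55/8) = 1 + 8/55 = 63/55
3 + 1/(63/55) = 3 + 55/63 = 244/63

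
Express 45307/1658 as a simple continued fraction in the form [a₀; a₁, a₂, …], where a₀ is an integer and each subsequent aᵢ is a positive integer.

Repeatedly divide and take the remainder:
⌊45307/1658⌋ = 27, remainder 541
⌊1658/541⌋ = 3, remainder 35
⌊541/35⌋ = 15, remainder 16
⌊35/16⌋ = 2, remainder 3
⌊16/3⌋ = 5, remainder 1
⌊3/1⌋ = 3, remainder 0

[27; 3, 15, 2, 5, 3]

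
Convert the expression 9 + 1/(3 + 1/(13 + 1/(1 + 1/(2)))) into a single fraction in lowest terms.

Build up convergents one term at a time:
a_0 = 9: 9/1
a_1 = 3: 28/3
a_2 = 13: 373/40
a_3 = 1: 401/43
a_4 = 2: 1175/126

1175/126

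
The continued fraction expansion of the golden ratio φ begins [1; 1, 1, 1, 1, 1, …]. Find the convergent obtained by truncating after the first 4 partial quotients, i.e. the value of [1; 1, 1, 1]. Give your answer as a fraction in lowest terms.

Start with 1.
1 + 1/(1/1) = 1 + 1/1 = 2/1
1 + 1/(2/1) = 1 + 1/2 = 3/2
1 + 1/(3/2) = 1 + 2/3 = 5/3

5/3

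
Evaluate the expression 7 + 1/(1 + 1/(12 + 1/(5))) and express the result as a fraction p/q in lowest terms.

Use the convergent recurrence hₖ = aₖ·hₖ₋₁ + hₖ₋₂ (and likewise for the denominators kₖ):
a_0 = 7: 7/1
a_1 = 1: 8/1
a_2 = 12: 103/13
a_3 = 5: 523/66

523/66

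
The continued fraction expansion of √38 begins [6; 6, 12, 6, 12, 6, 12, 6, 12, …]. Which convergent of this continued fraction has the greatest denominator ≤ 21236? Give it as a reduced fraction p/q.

33294/5401

a_0 = 6: 6/1  (≤ bound)
a_1 = 6: 37/6  (≤ bound)
a_2 = 12: 450/73  (≤ bound)
a_3 = 6: 2737/444  (≤ bound)
a_4 = 12: 33294/5401  (≤ bound)
a_5 = 6: 202501/32850  (> 21236, stop)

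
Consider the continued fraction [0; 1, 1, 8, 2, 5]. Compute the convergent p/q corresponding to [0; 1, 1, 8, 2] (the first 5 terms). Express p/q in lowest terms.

Start with 2.
8 + 1/(2/1) = 8 + 1/2 = 17/2
1 + 1/(17/2) = 1 + 2/17 = 19/17
1 + 1/(19/17) = 1 + 17/19 = 36/19
0 + 1/(36/19) = 0 + 19/36 = 19/36

19/36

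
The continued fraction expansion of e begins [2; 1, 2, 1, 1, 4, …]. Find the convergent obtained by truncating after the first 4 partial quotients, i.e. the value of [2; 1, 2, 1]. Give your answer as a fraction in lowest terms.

Work from the innermost term outward:
Start with 1.
2 + 1/(1/1) = 2 + 1/1 = 3/1
1 + 1/(3/1) = 1 + 1/3 = 4/3
2 + 1/(4/3) = 2 + 3/4 = 11/4

11/4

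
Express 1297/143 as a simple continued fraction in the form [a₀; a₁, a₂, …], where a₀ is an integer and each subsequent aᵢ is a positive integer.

Run the Euclidean algorithm, recording each quotient:
1297 ÷ 143 → quotient 9, remainder 10
143 ÷ 10 → quotient 14, remainder 3
10 ÷ 3 → quotient 3, remainder 1
3 ÷ 1 → quotient 3, remainder 0

[9; 14, 3, 3]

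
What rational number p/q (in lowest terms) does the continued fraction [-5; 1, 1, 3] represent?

Start with 3.
1 + 1/(3/1) = 1 + 1/3 = 4/3
1 + 1/(4/3) = 1 + 3/4 = 7/4
-5 + 1/(7/4) = -5 + 4/7 = -31/7

-31/7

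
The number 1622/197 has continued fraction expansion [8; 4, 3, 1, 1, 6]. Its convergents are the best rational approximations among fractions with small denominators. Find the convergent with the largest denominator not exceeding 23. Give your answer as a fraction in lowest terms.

a_0 = 8: 8/1  (≤ bound)
a_1 = 4: 33/4  (≤ bound)
a_2 = 3: 107/13  (≤ bound)
a_3 = 1: 140/17  (≤ bound)
a_4 = 1: 247/30  (> 23, stop)

140/17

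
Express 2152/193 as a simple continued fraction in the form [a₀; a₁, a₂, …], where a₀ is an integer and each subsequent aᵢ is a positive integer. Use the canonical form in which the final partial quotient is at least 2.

2152 ÷ 193 → quotient 11, remainder 29
193 ÷ 29 → quotient 6, remainder 19
29 ÷ 19 → quotient 1, remainder 10
19 ÷ 10 → quotient 1, remainder 9
10 ÷ 9 → quotient 1, remainder 1
9 ÷ 1 → quotient 9, remainder 0

[11; 6, 1, 1, 1, 9]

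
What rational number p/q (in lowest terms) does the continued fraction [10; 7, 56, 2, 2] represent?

Use the convergent recurrence hₖ = aₖ·hₖ₋₁ + hₖ₋₂ (and likewise for the denominators kₖ):
a_0 = 10: 10/1
a_1 = 7: 71/7
a_2 = 56: 3986/393
a_3 = 2: 8043/793
a_4 = 2: 20072/1979

20072/1979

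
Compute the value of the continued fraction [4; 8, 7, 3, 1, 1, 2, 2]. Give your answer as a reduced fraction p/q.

10501/2547

Use the convergent recurrence hₖ = aₖ·hₖ₋₁ + hₖ₋₂ (and likewise for the denominators kₖ):
a_0 = 4: 4/1
a_1 = 8: 33/8
a_2 = 7: 235/57
a_3 = 3: 738/179
a_4 = 1: 973/236
a_5 = 1: 1711/415
a_6 = 2: 4395/1066
a_7 = 2: 10501/2547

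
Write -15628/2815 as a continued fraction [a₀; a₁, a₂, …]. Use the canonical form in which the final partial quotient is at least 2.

Run the Euclidean algorithm, recording each quotient:
⌊-15628/2815⌋ = -6, remainder 1262
⌊2815/1262⌋ = 2, remainder 291
⌊1262/291⌋ = 4, remainder 98
⌊291/98⌋ = 2, remainder 95
⌊98/95⌋ = 1, remainder 3
⌊95/3⌋ = 31, remainder 2
⌊3/2⌋ = 1, remainder 1
⌊2/1⌋ = 2, remainder 0

[-6; 2, 4, 2, 1, 31, 1, 2]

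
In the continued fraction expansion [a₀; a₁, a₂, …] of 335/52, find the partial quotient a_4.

335 = 6·52 + 23, so a_0 = 6
52 = 2·23 + 6, so a_1 = 2
23 = 3·6 + 5, so a_2 = 3
6 = 1·5 + 1, so a_3 = 1
5 = 5·1 + 0, so a_4 = 5

5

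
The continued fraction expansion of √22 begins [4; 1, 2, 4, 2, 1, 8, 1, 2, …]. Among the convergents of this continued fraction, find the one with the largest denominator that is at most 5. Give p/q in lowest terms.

14/3

List convergents until the denominator exceeds the bound:
a_0 = 4: 4/1  (≤ bound)
a_1 = 1: 5/1  (≤ bound)
a_2 = 2: 14/3  (≤ bound)
a_3 = 4: 61/13  (> 5, stop)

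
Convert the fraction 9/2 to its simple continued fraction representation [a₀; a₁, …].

[4; 2]

Repeatedly divide and take the remainder:
⌊9/2⌋ = 4, remainder 1
⌊2/1⌋ = 2, remainder 0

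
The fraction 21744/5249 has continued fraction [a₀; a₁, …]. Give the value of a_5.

6

Run the Euclidean algorithm, recording each quotient:
⌊21744/5249⌋ = 4, remainder 748
⌊5249/748⌋ = 7, remainder 13
⌊748/13⌋ = 57, remainder 7
⌊13/7⌋ = 1, remainder 6
⌊7/6⌋ = 1, remainder 1
⌊6/1⌋ = 6, remainder 0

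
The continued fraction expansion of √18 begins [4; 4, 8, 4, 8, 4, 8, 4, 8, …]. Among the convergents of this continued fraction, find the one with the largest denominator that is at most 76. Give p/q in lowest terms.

List convergents until the denominator exceeds the bound:
a_0 = 4: 4/1  (≤ bound)
a_1 = 4: 17/4  (≤ bound)
a_2 = 8: 140/33  (≤ bound)
a_3 = 4: 577/136  (> 76, stop)

140/33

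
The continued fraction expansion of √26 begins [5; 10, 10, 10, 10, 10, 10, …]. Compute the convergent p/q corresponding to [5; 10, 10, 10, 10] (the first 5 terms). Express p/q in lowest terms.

52525/10301

Start with 10.
10 + 1/(10/1) = 10 + 1/10 = 101/10
10 + 1/(101/10) = 10 + 10/101 = 1020/101
10 + 1/(1020/101) = 10 + 101/1020 = 10301/1020
5 + 1/(10301/1020) = 5 + 1020/10301 = 52525/10301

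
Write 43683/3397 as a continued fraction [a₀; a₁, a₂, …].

43683 ÷ 3397 → quotient 12, remainder 2919
3397 ÷ 2919 → quotient 1, remainder 478
2919 ÷ 478 → quotient 6, remainder 51
478 ÷ 51 → quotient 9, remainder 19
51 ÷ 19 → quotient 2, remainder 13
19 ÷ 13 → quotient 1, remainder 6
13 ÷ 6 → quotient 2, remainder 1
6 ÷ 1 → quotient 6, remainder 0

[12; 1, 6, 9, 2, 1, 2, 6]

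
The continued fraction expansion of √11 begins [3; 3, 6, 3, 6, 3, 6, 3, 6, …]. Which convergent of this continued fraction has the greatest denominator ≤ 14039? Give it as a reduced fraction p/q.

25077/7561

List convergents until the denominator exceeds the bound:
a_0 = 3: 3/1  (≤ bound)
a_1 = 3: 10/3  (≤ bound)
a_2 = 6: 63/19  (≤ bound)
a_3 = 3: 199/60  (≤ bound)
a_4 = 6: 1257/379  (≤ bound)
a_5 = 3: 3970/1197  (≤ bound)
a_6 = 6: 25077/7561  (≤ bound)
a_7 = 3: 79201/23880  (> 14039, stop)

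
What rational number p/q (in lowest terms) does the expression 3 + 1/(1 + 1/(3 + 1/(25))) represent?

a_0 = 3: 3/1
a_1 = 1: 4/1
a_2 = 3: 15/4
a_3 = 25: 379/101

379/101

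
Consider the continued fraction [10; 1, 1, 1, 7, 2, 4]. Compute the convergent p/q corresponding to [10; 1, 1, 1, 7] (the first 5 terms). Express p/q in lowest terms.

Start with 7.
1 + 1/(7/1) = 1 + 1/7 = 8/7
1 + 1/(8/7) = 1 + 7/8 = 15/8
1 + 1/(15/8) = 1 + 8/15 = 23/15
10 + 1/(23/15) = 10 + 15/23 = 245/23

245/23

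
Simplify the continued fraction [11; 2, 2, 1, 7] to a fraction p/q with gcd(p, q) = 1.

a_0 = 11: 11/1
a_1 = 2: 23/2
a_2 = 2: 57/5
a_3 = 1: 80/7
a_4 = 7: 617/54

617/54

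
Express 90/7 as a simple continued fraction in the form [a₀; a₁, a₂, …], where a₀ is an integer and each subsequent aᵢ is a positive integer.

[12; 1, 6]

Apply division with remainder until the remainder is 0:
⌊90/7⌋ = 12, remainder 6
⌊7/6⌋ = 1, remainder 1
⌊6/1⌋ = 6, remainder 0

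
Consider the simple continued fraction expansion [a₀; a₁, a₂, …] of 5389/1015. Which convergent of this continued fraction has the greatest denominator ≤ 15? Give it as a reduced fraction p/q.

a_0 = 5: 5/1  (≤ bound)
a_1 = 3: 16/3  (≤ bound)
a_2 = 4: 69/13  (≤ bound)
a_3 = 3: 223/42  (> 15, stop)

69/13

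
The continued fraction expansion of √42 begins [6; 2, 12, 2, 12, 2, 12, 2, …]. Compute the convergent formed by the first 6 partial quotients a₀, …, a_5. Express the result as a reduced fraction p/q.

8749/1350

a_0 = 6: 6/1
a_1 = 2: 13/2
a_2 = 12: 162/25
a_3 = 2: 337/52
a_4 = 12: 4206/649
a_5 = 2: 8749/1350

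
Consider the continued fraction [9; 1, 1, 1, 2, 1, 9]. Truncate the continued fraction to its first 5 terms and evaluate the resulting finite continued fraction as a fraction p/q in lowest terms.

77/8

Start with 2.
1 + 1/(2/1) = 1 + 1/2 = 3/2
1 + 1/(3/2) = 1 + 2/3 = 5/3
1 + 1/(5/3) = 1 + 3/5 = 8/5
9 + 1/(8/5) = 9 + 5/8 = 77/8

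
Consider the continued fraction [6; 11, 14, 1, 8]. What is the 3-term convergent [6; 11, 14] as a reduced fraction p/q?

Start with 14.
11 + 1/(14/1) = 11 + 1/14 = 155/14
6 + 1/(155/14) = 6 + 14/155 = 944/155

944/155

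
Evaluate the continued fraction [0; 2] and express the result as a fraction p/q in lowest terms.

1/2

Start with 2.
0 + 1/(2/1) = 0 + 1/2 = 1/2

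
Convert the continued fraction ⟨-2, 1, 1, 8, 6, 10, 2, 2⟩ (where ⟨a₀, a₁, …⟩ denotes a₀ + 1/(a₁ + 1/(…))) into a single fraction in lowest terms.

a_0 = -2: -2/1
a_1 = 1: -1/1
a_2 = 1: -3/2
a_3 = 8: -25/17
a_4 = 6: -153/104
a_5 = 10: -1555/1057
a_6 = 2: -3263/2218
a_7 = 2: -8081/5493

-8081/5493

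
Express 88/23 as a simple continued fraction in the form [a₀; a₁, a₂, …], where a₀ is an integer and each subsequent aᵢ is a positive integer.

88 = 3·23 + 19, so a_0 = 3
23 = 1·19 + 4, so a_1 = 1
19 = 4·4 + 3, so a_2 = 4
4 = 1·3 + 1, so a_3 = 1
3 = 3·1 + 0, so a_4 = 3

[3; 1, 4, 1, 3]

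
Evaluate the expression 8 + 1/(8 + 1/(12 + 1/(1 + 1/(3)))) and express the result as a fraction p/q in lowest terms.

Build up convergents one term at a time:
a_0 = 8: 8/1
a_1 = 8: 65/8
a_2 = 12: 788/97
a_3 = 1: 853/105
a_4 = 3: 3347/412

3347/412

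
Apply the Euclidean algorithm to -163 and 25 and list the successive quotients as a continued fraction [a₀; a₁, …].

Run the Euclidean algorithm, recording each quotient:
-163 ÷ 25 → quotient -7, remainder 12
25 ÷ 12 → quotient 2, remainder 1
12 ÷ 1 → quotient 12, remainder 0

[-7; 2, 12]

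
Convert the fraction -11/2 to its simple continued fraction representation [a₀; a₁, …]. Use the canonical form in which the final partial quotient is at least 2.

Run the Euclidean algorithm, recording each quotient:
-11 = -6·2 + 1, so a_0 = -6
2 = 2·1 + 0, so a_1 = 2

[-6; 2]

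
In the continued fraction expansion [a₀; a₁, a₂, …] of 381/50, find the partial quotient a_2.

1

Run the Euclidean algorithm, recording each quotient:
381 = 7·50 + 31, so a_0 = 7
50 = 1·31 + 19, so a_1 = 1
31 = 1·19 + 12, so a_2 = 1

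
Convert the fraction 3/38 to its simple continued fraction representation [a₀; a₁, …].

Apply division with remainder until the remainder is 0:
3 ÷ 38 → quotient 0, remainder 3
38 ÷ 3 → quotient 12, remainder 2
3 ÷ 2 → quotient 1, remainder 1
2 ÷ 1 → quotient 2, remainder 0

[0; 12, 1, 2]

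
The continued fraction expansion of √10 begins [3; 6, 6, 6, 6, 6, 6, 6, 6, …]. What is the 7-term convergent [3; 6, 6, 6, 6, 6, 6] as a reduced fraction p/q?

168717/53353

Starting at the tail and folding back:
Start with 6.
6 + 1/(6/1) = 6 + 1/6 = 37/6
6 + 1/(37/6) = 6 + 6/37 = 228/37
6 + 1/(228/37) = 6 + 37/228 = 1405/228
6 + 1/(1405/228) = 6 + 228/1405 = 8658/1405
6 + 1/(8658/1405) = 6 + 1405/8658 = 53353/8658
3 + 1/(53353/8658) = 3 + 8658/53353 = 168717/53353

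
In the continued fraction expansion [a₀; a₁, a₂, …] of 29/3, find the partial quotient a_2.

2

29 ÷ 3 → quotient 9, remainder 2
3 ÷ 2 → quotient 1, remainder 1
2 ÷ 1 → quotient 2, remainder 0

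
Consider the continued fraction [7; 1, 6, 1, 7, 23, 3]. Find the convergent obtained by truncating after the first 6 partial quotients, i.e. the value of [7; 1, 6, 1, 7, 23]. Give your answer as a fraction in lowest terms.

Start with 23.
7 + 1/(23/1) = 7 + 1/23 = 162/23
1 + 1/(162/23) = 1 + 23/162 = 185/162
6 + 1/(185/162) = 6 + 162/185 = 1272/185
1 + 1/(1272/185) = 1 + 185/1272 = 1457/1272
7 + 1/(1457/1272) = 7 + 1272/1457 = 11471/1457

11471/1457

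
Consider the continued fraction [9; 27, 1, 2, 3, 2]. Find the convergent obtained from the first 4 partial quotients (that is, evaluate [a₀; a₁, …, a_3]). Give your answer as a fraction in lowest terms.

Start with 2.
1 + 1/(2/1) = 1 + 1/2 = 3/2
27 + 1/(3/2) = 27 + 2/3 = 83/3
9 + 1/(83/3) = 9 + 3/83 = 750/83

750/83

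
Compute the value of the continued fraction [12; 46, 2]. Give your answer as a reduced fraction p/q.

Compute successive convergents:
a_0 = 12: 12/1
a_1 = 46: 553/46
a_2 = 2: 1118/93

1118/93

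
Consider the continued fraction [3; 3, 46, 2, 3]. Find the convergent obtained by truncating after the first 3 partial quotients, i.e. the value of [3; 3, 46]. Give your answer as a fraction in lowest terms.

463/139

a_0 = 3: 3/1
a_1 = 3: 10/3
a_2 = 46: 463/139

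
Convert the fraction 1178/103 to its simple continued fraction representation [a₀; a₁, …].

Repeatedly divide and take the remainder:
⌊1178/103⌋ = 11, remainder 45
⌊103/45⌋ = 2, remainder 13
⌊45/13⌋ = 3, remainder 6
⌊13/6⌋ = 2, remainder 1
⌊6/1⌋ = 6, remainder 0

[11; 2, 3, 2, 6]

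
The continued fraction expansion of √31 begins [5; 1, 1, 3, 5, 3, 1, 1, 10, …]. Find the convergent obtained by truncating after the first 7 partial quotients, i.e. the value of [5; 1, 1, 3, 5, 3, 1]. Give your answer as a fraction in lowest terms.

863/155

a_0 = 5: 5/1
a_1 = 1: 6/1
a_2 = 1: 11/2
a_3 = 3: 39/7
a_4 = 5: 206/37
a_5 = 3: 657/118
a_6 = 1: 863/155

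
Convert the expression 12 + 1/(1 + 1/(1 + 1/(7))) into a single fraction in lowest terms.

188/15

Use the convergent recurrence hₖ = aₖ·hₖ₋₁ + hₖ₋₂ (and likewise for the denominators kₖ):
a_0 = 12: 12/1
a_1 = 1: 13/1
a_2 = 1: 25/2
a_3 = 7: 188/15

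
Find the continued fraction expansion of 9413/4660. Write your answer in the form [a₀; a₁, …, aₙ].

9413 = 2·4660 + 93, so a_0 = 2
4660 = 50·93 + 10, so a_1 = 50
93 = 9·10 + 3, so a_2 = 9
10 = 3·3 + 1, so a_3 = 3
3 = 3·1 + 0, so a_4 = 3

[2; 50, 9, 3, 3]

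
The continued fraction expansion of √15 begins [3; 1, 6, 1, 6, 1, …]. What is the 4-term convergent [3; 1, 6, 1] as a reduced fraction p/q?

a_0 = 3: 3/1
a_1 = 1: 4/1
a_2 = 6: 27/7
a_3 = 1: 31/8

31/8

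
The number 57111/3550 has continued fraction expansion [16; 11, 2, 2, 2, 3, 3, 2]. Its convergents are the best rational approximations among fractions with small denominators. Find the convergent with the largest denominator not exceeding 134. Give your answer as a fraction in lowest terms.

a_0 = 16: 16/1  (≤ bound)
a_1 = 11: 177/11  (≤ bound)
a_2 = 2: 370/23  (≤ bound)
a_3 = 2: 917/57  (≤ bound)
a_4 = 2: 2204/137  (> 134, stop)

917/57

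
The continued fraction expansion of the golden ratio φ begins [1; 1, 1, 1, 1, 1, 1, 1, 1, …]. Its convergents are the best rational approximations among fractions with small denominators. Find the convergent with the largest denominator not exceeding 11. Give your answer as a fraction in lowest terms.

13/8

a_0 = 1: 1/1  (≤ bound)
a_1 = 1: 2/1  (≤ bound)
a_2 = 1: 3/2  (≤ bound)
a_3 = 1: 5/3  (≤ bound)
a_4 = 1: 8/5  (≤ bound)
a_5 = 1: 13/8  (≤ bound)
a_6 = 1: 21/13  (> 11, stop)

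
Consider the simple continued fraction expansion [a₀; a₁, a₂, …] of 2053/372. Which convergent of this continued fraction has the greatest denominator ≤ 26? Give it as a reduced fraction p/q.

a_0 = 5: 5/1  (≤ bound)
a_1 = 1: 6/1  (≤ bound)
a_2 = 1: 11/2  (≤ bound)
a_3 = 12: 138/25  (≤ bound)
a_4 = 1: 149/27  (> 26, stop)

138/25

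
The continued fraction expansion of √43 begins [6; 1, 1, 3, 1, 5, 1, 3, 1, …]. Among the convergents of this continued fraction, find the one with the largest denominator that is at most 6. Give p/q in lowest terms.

13/2

a_0 = 6: 6/1  (≤ bound)
a_1 = 1: 7/1  (≤ bound)
a_2 = 1: 13/2  (≤ bound)
a_3 = 3: 46/7  (> 6, stop)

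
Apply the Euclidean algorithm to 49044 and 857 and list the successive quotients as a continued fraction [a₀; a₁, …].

[57; 4, 2, 1, 1, 7, 5]

Apply division with remainder until the remainder is 0:
⌊49044/857⌋ = 57, remainder 195
⌊857/195⌋ = 4, remainder 77
⌊195/77⌋ = 2, remainder 41
⌊77/41⌋ = 1, remainder 36
⌊41/36⌋ = 1, remainder 5
⌊36/5⌋ = 7, remainder 1
⌊5/1⌋ = 5, remainder 0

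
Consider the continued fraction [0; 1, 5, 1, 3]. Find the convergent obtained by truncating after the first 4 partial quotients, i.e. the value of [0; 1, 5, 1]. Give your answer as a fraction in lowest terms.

6/7

Use the convergent recurrence hₖ = aₖ·hₖ₋₁ + hₖ₋₂ (and likewise for the denominators kₖ):
a_0 = 0: 0/1
a_1 = 1: 1/1
a_2 = 5: 5/6
a_3 = 1: 6/7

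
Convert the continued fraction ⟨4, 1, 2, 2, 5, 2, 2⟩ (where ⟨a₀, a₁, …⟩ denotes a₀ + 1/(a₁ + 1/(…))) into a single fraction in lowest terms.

Start with 2.
2 + 1/(2/1) = 2 + 1/2 = 5/2
5 + 1/(5/2) = 5 + 2/5 = 27/5
2 + 1/(27/5) = 2 + 5/27 = 59/27
2 + 1/(59/27) = 2 + 27/59 = 145/59
1 + 1/(145/59) = 1 + 59/145 = 204/145
4 + 1/(204/145) = 4 + 145/204 = 961/204

961/204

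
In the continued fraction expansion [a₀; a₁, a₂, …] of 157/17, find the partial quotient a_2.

Repeatedly divide and take the remainder:
157 = 9·17 + 4, so a_0 = 9
17 = 4·4 + 1, so a_1 = 4
4 = 4·1 + 0, so a_2 = 4

4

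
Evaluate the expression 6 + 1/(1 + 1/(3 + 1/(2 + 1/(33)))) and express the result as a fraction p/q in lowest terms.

2040/301

a_0 = 6: 6/1
a_1 = 1: 7/1
a_2 = 3: 27/4
a_3 = 2: 61/9
a_4 = 33: 2040/301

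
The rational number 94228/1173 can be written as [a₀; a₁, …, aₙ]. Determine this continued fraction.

⌊94228/1173⌋ = 80, remainder 388
⌊1173/388⌋ = 3, remainder 9
⌊388/9⌋ = 43, remainder 1
⌊9/1⌋ = 9, remainder 0

[80; 3, 43, 9]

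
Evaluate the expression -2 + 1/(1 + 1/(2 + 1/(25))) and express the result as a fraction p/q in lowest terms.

-101/76

Collapse the nested fraction from the inside out:
Start with 25.
2 + 1/(25/1) = 2 + 1/25 = 51/25
1 + 1/(51/25) = 1 + 25/51 = 76/51
-2 + 1/(76/51) = -2 + 51/76 = -101/76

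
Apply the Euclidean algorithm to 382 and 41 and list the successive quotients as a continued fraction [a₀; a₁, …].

382 ÷ 41 → quotient 9, remainder 13
41 ÷ 13 → quotient 3, remainder 2
13 ÷ 2 → quotient 6, remainder 1
2 ÷ 1 → quotient 2, remainder 0

[9; 3, 6, 2]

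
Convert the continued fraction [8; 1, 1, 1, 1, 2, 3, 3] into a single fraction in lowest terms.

1249/145

Use the convergent recurrence hₖ = aₖ·hₖ₋₁ + hₖ₋₂ (and likewise for the denominators kₖ):
a_0 = 8: 8/1
a_1 = 1: 9/1
a_2 = 1: 17/2
a_3 = 1: 26/3
a_4 = 1: 43/5
a_5 = 2: 112/13
a_6 = 3: 379/44
a_7 = 3: 1249/145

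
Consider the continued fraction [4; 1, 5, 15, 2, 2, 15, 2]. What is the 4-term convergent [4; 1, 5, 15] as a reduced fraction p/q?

Start with 15.
5 + 1/(15/1) = 5 + 1/15 = 76/15
1 + 1/(76/15) = 1 + 15/76 = 91/76
4 + 1/(91/76) = 4 + 76/91 = 440/91

440/91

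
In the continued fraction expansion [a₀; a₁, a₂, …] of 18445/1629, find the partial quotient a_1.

3

18445 ÷ 1629 → quotient 11, remainder 526
1629 ÷ 526 → quotient 3, remainder 51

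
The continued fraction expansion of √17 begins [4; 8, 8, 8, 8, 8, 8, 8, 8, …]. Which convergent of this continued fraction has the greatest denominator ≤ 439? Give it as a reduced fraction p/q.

268/65

List convergents until the denominator exceeds the bound:
a_0 = 4: 4/1  (≤ bound)
a_1 = 8: 33/8  (≤ bound)
a_2 = 8: 268/65  (≤ bound)
a_3 = 8: 2177/528  (> 439, stop)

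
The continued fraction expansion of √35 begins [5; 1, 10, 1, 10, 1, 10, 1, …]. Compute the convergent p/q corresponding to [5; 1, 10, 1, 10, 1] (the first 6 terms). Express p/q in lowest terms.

846/143

Compute successive convergents:
a_0 = 5: 5/1
a_1 = 1: 6/1
a_2 = 10: 65/11
a_3 = 1: 71/12
a_4 = 10: 775/131
a_5 = 1: 846/143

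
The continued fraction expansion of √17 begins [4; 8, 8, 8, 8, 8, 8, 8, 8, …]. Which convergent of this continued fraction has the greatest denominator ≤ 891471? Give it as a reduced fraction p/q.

1166876/283009

a_0 = 4: 4/1  (≤ bound)
a_1 = 8: 33/8  (≤ bound)
a_2 = 8: 268/65  (≤ bound)
a_3 = 8: 2177/528  (≤ bound)
a_4 = 8: 17684/4289  (≤ bound)
a_5 = 8: 143649/34840  (≤ bound)
a_6 = 8: 1166876/283009  (≤ bound)
a_7 = 8: 9478657/2298912  (> 891471, stop)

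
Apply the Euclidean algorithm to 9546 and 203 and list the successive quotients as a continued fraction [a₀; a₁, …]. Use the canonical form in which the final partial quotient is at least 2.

[47; 40, 1, 1, 2]

Repeatedly divide and take the remainder:
9546 ÷ 203 → quotient 47, remainder 5
203 ÷ 5 → quotient 40, remainder 3
5 ÷ 3 → quotient 1, remainder 2
3 ÷ 2 → quotient 1, remainder 1
2 ÷ 1 → quotient 2, remainder 0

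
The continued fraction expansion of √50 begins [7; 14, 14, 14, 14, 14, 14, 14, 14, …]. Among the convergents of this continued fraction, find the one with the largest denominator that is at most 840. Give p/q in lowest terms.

1393/197

a_0 = 7: 7/1  (≤ bound)
a_1 = 14: 99/14  (≤ bound)
a_2 = 14: 1393/197  (≤ bound)
a_3 = 14: 19601/2772  (> 840, stop)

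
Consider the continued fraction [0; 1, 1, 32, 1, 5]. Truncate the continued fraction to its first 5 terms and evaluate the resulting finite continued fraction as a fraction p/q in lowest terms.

34/67

Build up convergents one term at a time:
a_0 = 0: 0/1
a_1 = 1: 1/1
a_2 = 1: 1/2
a_3 = 32: 33/65
a_4 = 1: 34/67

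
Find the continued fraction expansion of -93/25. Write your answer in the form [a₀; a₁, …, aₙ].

Apply division with remainder until the remainder is 0:
-93 = -4·25 + 7, so a_0 = -4
25 = 3·7 + 4, so a_1 = 3
7 = 1·4 + 3, so a_2 = 1
4 = 1·3 + 1, so a_3 = 1
3 = 3·1 + 0, so a_4 = 3

[-4; 3, 1, 1, 3]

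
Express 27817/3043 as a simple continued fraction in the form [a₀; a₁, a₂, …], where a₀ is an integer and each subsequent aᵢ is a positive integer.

⌊27817/3043⌋ = 9, remainder 430
⌊3043/430⌋ = 7, remainder 33
⌊430/33⌋ = 13, remainder 1
⌊33/1⌋ = 33, remainder 0

[9; 7, 13, 33]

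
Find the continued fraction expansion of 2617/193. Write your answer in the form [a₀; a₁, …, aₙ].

[13; 1, 1, 3, 1, 2, 3, 2]

2617 = 13·193 + 108, so a_0 = 13
193 = 1·108 + 85, so a_1 = 1
108 = 1·85 + 23, so a_2 = 1
85 = 3·23 + 16, so a_3 = 3
23 = 1·16 + 7, so a_4 = 1
16 = 2·7 + 2, so a_5 = 2
7 = 3·2 + 1, so a_6 = 3
2 = 2·1 + 0, so a_7 = 2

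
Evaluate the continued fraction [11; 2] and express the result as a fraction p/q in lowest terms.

23/2

Start with 2.
11 + 1/(2/1) = 11 + 1/2 = 23/2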